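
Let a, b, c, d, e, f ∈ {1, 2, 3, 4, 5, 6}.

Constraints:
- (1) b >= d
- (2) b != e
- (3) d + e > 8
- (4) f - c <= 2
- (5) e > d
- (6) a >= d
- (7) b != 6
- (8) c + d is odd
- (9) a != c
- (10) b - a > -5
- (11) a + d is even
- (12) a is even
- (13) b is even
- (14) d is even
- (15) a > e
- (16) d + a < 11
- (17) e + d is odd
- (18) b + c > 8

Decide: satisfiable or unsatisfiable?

Take a = 6, b = 4, c = 5, d = 4, e = 5, f = 6. Then constraint 3: d + e = 9; constraint 4: f - c = 1; constraint 10: b - a = -2, and every other listed constraint is also met.

Satisfiable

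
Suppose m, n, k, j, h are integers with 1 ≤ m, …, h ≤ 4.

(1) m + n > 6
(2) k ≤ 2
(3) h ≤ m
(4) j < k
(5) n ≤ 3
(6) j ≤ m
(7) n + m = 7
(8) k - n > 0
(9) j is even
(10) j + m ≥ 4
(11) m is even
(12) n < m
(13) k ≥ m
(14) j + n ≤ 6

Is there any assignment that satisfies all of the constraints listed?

From constraint 5: n ≤ 3. From constraints 2 and 13: m ≤ k ≤ 2. Hence n + m ≤ 5. But constraint 7 requires n + m = 7, and 7 > 5. Contradiction.

Unsatisfiable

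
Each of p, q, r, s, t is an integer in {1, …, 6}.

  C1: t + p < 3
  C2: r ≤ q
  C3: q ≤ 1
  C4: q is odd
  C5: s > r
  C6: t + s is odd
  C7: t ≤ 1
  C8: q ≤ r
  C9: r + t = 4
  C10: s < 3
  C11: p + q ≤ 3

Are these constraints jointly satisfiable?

Unsatisfiable

From constraints 2 and 3: r ≤ q ≤ 1. From constraint 7: t ≤ 1. Hence r + t ≤ 2. But constraint 9 requires r + t = 4, and 4 > 2. Contradiction.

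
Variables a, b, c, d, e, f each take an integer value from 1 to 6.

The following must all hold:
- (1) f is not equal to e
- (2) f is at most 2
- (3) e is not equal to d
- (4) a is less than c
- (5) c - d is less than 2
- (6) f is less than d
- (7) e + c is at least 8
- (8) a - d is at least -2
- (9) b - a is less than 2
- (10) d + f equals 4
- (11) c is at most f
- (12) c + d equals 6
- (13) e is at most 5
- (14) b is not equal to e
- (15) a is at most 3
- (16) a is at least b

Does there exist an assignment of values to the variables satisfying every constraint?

From constraint 13: e ≤ 5. From constraints 2 and 11: c ≤ f ≤ 2. Hence e + c ≤ 7. But constraint 7 requires e + c ≥ 8, and 8 > 7. Contradiction.

Unsatisfiable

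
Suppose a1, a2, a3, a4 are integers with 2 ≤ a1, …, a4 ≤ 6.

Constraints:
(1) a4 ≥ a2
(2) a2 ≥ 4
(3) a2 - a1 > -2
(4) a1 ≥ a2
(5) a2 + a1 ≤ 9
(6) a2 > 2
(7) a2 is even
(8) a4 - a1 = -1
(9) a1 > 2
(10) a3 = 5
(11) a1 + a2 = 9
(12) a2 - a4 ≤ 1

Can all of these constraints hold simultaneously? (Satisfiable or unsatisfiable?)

Satisfiable

Try a1 = 5, a2 = 4, a3 = 5, a4 = 4.
Check constraint 3: a2 - a1 = -1; constraint 5: a2 + a1 = 9. The remaining constraints are straightforward to verify.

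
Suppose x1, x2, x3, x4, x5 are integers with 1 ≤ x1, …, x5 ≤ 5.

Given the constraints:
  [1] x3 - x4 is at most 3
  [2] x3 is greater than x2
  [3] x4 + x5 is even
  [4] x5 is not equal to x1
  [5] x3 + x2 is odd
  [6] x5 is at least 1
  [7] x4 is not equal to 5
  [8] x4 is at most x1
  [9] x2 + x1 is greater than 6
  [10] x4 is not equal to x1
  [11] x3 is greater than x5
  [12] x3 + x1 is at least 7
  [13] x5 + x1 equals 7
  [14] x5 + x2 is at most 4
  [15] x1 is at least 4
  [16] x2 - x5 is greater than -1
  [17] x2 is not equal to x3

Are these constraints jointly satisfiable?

One satisfying assignment is x1 = 5, x2 = 2, x3 = 5, x4 = 4, x5 = 2.
For the less obvious constraints — constraint 1: x3 - x4 = 1; constraint 9: x2 + x1 = 7 — and the others hold by inspection.

Satisfiable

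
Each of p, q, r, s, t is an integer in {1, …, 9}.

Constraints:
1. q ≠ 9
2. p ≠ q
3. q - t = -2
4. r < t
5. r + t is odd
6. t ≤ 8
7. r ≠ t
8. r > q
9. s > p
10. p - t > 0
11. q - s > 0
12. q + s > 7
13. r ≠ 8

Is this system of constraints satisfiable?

Unsatisfiable

Constraints 4, 8, 9, 10, and 11 give r < t, t < p, p < s, s < q, q < r. Chaining: r < t < p < s < q < r, which forces r < r — impossible.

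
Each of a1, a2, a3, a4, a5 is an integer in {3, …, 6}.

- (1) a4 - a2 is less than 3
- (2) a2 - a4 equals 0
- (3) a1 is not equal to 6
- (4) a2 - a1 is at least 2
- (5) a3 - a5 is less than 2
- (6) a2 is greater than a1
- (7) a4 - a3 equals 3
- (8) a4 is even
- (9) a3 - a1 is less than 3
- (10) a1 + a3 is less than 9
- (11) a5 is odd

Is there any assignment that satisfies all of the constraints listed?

Setting (a1, a2, a3, a4, a5) = (3, 6, 3, 6, 3) satisfies everything: constraint 1: a4 - a2 = 0; constraint 2: a2 - a4 = 0, and the others follow.

Satisfiable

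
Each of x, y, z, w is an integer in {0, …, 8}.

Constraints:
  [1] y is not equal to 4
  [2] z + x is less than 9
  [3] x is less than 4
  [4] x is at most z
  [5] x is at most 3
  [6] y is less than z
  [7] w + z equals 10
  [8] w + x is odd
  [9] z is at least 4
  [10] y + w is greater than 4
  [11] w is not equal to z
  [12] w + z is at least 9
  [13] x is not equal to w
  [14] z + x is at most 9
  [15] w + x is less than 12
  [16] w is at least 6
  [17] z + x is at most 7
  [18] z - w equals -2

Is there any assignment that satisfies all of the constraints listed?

Try x = 3, y = 1, z = 4, w = 6.
Check constraint 2: z + x = 7; constraint 7: w + z = 10. The remaining constraints are straightforward to verify.

Satisfiable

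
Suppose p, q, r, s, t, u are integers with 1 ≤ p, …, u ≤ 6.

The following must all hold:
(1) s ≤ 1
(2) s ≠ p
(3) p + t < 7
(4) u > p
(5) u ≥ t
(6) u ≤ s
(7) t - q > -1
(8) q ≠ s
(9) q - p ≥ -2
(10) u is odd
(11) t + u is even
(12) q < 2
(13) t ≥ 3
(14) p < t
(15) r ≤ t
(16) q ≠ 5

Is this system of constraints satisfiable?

Unsatisfiable

From constraints 5 and 13: u ≥ t and t ≥ 3, so u ≥ 3. From constraints 1 and 6: u ≤ s and s ≤ 1, so u ≤ 1. But 1 < 3, so no value of u works.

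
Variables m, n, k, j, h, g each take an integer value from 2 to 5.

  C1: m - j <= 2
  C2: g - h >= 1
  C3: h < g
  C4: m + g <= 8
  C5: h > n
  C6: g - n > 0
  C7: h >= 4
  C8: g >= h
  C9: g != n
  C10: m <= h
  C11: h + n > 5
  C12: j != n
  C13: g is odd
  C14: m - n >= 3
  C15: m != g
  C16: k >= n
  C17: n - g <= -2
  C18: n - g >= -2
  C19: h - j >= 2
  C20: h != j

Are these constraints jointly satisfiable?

Constraints 1, 2, 14, 18, and 19 give n − g ≥ -2, g − h ≥ 1, h − j ≥ 2, j − m ≥ -2, m − n ≥ 3.
Adding all 5 inequalities: the left sides telescope to 0, and the right sides sum to (-2) + 1 + 2 + (-2) + 3 = 2. So 0 ≥ 2, which is false.

Unsatisfiable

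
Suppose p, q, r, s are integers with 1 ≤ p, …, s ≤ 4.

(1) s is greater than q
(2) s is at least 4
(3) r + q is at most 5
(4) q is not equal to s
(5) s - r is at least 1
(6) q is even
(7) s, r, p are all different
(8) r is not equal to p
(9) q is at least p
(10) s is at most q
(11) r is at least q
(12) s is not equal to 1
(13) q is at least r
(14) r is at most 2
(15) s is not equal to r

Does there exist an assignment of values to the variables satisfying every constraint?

From constraints 2 and 10: q ≥ s and s ≥ 4, so q ≥ 4. From constraints 11 and 14: q ≤ r and r ≤ 2, so q ≤ 2. But 2 < 4, so no value of q works.

Unsatisfiable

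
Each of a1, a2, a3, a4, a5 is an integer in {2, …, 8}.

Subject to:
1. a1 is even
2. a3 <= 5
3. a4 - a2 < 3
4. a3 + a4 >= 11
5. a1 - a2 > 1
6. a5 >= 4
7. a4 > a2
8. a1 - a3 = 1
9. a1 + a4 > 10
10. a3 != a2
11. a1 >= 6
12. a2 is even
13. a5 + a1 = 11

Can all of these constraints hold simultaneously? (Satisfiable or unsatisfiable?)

The assignment a1 = 6, a2 = 4, a3 = 5, a4 = 6, a5 = 5 works:
  constraint 3 holds since a4 - a2 = 2.
  constraint 4 holds since a3 + a4 = 11.
  constraint 5 holds since a1 - a2 = 2.
The rest check out directly.

Satisfiable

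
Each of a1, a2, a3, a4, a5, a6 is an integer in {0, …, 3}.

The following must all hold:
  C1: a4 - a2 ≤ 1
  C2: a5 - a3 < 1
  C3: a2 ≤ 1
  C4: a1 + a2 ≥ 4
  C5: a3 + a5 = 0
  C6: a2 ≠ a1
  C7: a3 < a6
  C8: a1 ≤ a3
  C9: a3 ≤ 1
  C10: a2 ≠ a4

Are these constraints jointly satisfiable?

From constraints 8 and 9: a1 ≤ a3 ≤ 1. From constraint 3: a2 ≤ 1. Hence a1 + a2 ≤ 2. But constraint 4 requires a1 + a2 ≥ 4, and 4 > 2. Contradiction.

Unsatisfiable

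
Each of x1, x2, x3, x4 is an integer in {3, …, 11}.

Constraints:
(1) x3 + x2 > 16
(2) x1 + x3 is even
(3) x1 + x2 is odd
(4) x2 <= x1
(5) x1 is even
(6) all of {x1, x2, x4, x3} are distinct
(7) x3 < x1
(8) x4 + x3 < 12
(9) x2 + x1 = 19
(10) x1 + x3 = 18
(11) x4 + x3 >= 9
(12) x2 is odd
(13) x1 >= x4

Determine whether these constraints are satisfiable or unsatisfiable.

One satisfying assignment is x1 = 10, x2 = 9, x3 = 8, x4 = 3.
For the less obvious constraints — constraint 1: x3 + x2 = 17; constraint 8: x4 + x3 = 11; constraint 9: x2 + x1 = 19 — and the others hold by inspection.

Satisfiable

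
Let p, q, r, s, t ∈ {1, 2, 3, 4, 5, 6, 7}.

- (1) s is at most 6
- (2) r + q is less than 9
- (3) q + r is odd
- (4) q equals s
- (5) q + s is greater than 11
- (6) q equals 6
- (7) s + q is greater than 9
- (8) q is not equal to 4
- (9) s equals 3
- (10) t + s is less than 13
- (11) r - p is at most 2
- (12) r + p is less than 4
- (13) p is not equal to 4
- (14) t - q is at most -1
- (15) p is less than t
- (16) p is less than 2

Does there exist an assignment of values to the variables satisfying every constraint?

Unsatisfiable

Constraint 6 fixes q = 6 and constraint 9 fixes s = 3, but constraint 4 requires q = s. Since 6 ≠ 3, contradiction.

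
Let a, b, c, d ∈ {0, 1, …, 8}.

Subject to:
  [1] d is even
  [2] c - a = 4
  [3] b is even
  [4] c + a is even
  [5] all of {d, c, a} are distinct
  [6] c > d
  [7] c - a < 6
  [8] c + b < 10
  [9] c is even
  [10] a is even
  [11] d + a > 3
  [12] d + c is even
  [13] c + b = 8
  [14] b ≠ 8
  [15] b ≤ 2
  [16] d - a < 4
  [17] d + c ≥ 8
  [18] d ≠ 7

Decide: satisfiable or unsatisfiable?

Satisfiable

One satisfying assignment is a = 2, b = 2, c = 6, d = 4.
For the less obvious constraints — constraint 2: c - a = 4; constraint 7: c - a = 4; constraint 8: c + b = 8 — and the others hold by inspection.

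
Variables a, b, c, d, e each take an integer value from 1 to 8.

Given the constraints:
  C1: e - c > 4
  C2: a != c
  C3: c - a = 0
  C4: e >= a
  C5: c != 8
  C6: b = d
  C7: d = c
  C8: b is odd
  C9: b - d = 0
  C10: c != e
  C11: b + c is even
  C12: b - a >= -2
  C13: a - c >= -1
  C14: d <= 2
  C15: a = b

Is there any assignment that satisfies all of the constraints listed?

From constraints 6, 7, and 15, a = b = d = c, so a = c. But constraint 2 says a ≠ c. Contradiction.

Unsatisfiable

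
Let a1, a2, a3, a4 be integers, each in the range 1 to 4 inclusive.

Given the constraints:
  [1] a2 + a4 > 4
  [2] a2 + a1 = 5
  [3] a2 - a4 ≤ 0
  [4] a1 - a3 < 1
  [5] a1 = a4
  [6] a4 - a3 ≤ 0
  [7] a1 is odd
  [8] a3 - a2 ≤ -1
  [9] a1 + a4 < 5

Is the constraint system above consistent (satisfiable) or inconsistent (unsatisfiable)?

Unsatisfiable

Constraints 3, 6, and 8 give a4 − a2 ≥ 0, a2 − a3 ≥ 1, a3 − a4 ≥ 0.
Adding all 3 inequalities: the left sides telescope to 0, and the right sides sum to 0 + 1 + 0 = 1. So 0 ≥ 1, which is false.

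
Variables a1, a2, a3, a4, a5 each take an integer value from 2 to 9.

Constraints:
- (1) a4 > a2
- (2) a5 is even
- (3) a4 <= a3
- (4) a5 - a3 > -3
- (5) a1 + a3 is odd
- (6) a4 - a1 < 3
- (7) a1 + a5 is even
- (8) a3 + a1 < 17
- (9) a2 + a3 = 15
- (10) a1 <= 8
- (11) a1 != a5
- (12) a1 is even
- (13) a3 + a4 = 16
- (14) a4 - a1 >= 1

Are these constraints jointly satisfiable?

Setting (a1, a2, a3, a4, a5) = (6, 6, 9, 7, 8) satisfies everything: constraint 4: a5 - a3 = -1; constraint 6: a4 - a1 = 1, and the others follow.

Satisfiable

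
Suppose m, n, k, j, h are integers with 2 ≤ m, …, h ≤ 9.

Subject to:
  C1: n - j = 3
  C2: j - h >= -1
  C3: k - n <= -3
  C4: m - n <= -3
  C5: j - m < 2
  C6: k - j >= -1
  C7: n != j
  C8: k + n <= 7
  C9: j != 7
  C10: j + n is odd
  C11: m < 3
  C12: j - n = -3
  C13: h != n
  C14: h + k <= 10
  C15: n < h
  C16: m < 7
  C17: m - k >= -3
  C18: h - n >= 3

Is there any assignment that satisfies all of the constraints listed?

Unsatisfiable

Constraints 2, 4, 6, 17, and 18 give n − m ≥ 3, m − k ≥ -3, k − j ≥ -1, j − h ≥ -1, h − n ≥ 3.
Adding all 5 inequalities: the left sides telescope to 0, and the right sides sum to 3 + (-3) + (-1) + (-1) + 3 = 1. So 0 ≥ 1, which is false.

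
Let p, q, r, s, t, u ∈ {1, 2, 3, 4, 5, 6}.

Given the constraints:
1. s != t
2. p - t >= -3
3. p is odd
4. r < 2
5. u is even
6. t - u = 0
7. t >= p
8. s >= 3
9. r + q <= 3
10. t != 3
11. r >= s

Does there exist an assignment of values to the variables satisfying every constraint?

Unsatisfiable

From constraints 8 and 11: r ≥ s and s ≥ 3, so r ≥ 3. From constraint 4: r ≤ 1. But 1 < 3, so no value of r works.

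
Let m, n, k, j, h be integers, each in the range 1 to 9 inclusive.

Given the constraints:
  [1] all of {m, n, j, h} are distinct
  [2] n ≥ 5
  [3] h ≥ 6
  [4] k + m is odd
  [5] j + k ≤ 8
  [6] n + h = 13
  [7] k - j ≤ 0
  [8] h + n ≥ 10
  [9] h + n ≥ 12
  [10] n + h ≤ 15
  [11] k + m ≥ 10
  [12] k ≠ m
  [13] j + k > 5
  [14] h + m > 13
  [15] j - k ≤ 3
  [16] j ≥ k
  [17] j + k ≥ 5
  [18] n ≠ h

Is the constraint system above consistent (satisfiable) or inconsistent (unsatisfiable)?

Satisfiable

Take m = 8, n = 6, k = 3, j = 4, h = 7. Then constraint 5: j + k = 7; constraint 6: n + h = 13; constraint 7: k - j = -1, and every other listed constraint is also met.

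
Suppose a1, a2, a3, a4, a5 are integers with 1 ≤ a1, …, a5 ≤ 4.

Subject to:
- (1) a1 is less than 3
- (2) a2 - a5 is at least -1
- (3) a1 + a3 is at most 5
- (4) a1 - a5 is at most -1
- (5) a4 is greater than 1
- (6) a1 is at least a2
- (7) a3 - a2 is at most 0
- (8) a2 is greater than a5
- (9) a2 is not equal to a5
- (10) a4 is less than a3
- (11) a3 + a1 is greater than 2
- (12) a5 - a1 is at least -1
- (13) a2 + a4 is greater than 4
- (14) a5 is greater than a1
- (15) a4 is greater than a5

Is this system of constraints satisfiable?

Unsatisfiable

Constraints 4, 6, 7, 10, and 15 give a4 < a3, a3 ≤ a2, a2 ≤ a1, a1 < a5, a5 < a4. Chaining: a4 < a3 ≤ a2 ≤ a1 < a5 < a4, which forces a4 < a4 — impossible.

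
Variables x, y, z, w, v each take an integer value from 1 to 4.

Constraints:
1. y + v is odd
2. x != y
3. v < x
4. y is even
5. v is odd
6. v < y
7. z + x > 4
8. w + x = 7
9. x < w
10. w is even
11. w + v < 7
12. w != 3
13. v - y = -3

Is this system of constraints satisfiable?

Satisfiable

Try x = 3, y = 4, z = 4, w = 4, v = 1.
Check constraint 7: z + x = 7; constraint 8: w + x = 7; constraint 11: w + v = 5. The remaining constraints are straightforward to verify.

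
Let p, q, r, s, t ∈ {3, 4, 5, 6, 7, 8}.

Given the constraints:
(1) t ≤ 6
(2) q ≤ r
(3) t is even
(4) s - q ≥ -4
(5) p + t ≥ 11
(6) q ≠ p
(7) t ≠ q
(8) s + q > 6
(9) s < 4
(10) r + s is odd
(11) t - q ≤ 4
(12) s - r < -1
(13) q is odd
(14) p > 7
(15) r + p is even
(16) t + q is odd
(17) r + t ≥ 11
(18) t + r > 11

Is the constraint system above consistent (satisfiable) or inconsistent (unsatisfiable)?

One satisfying assignment is p = 8, q = 5, r = 6, s = 3, t = 6.
For the less obvious constraints — constraint 4: s - q = -2; constraint 5: p + t = 14; constraint 8: s + q = 8 — and the others hold by inspection.

Satisfiable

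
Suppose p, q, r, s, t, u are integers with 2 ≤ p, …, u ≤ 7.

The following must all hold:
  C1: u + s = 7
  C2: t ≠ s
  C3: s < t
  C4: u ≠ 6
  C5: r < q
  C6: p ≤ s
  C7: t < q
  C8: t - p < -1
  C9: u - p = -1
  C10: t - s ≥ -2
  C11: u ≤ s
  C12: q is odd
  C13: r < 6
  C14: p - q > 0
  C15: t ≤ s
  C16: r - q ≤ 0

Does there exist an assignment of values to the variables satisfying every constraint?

Unsatisfiable

Constraints 3, 6, 7, and 14 give p ≤ s, s < t, t < q, q < p. Chaining: p ≤ s < t < q < p, which forces p < p — impossible.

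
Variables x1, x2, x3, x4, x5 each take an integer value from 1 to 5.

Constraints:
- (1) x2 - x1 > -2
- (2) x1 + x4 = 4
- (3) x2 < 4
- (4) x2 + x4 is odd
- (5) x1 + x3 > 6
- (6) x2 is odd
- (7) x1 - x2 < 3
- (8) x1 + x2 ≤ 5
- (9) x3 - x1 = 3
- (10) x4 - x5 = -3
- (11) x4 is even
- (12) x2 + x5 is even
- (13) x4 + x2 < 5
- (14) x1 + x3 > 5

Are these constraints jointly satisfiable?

Try x1 = 2, x2 = 1, x3 = 5, x4 = 2, x5 = 5.
Check constraint 1: x2 - x1 = -1; constraint 2: x1 + x4 = 4; constraint 5: x1 + x3 = 7. The remaining constraints are straightforward to verify.

Satisfiable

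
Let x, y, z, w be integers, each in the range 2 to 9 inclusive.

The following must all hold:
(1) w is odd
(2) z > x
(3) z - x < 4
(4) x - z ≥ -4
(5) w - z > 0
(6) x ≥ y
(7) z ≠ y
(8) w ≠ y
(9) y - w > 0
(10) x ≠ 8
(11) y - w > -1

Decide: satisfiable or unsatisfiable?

Constraints 2, 5, 6, and 9 give y ≤ x, x < z, z < w, w < y. Chaining: y ≤ x < z < w < y, which forces y < y — impossible.

Unsatisfiable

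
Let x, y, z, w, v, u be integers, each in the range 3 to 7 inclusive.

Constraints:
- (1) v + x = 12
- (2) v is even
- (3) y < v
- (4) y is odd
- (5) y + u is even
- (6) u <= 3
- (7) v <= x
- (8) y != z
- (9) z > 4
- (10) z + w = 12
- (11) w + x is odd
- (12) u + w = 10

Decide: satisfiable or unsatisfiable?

The assignment x = 6, y = 3, z = 5, w = 7, v = 6, u = 3 works:
  constraint 1 holds since v + x = 12.
  constraint 10 holds since z + w = 12.
The rest check out directly.

Satisfiable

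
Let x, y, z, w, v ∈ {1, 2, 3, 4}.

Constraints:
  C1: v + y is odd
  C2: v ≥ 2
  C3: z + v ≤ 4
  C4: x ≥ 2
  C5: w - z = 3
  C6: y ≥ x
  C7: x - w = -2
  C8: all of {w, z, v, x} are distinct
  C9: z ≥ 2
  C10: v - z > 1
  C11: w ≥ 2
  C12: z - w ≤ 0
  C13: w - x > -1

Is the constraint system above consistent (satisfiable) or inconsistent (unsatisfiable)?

Unsatisfiable

Constraints 2, 4, 9, and 11 confine each of w, z, v, x to the 3 values {2, …, 4} (the domain already gives each ≤ 4).
Constraint 8 requires all 4 of them to be distinct, but only 3 values are available — impossible by the pigeonhole principle.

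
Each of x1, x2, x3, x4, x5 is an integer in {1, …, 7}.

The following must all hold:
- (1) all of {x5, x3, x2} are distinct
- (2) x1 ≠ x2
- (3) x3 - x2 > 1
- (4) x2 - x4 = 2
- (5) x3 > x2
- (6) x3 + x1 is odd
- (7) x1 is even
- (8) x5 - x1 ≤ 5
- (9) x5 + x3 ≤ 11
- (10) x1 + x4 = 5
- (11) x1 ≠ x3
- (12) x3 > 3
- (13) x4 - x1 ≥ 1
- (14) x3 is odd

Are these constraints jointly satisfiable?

Satisfiable

Take x1 = 2, x2 = 5, x3 = 7, x4 = 3, x5 = 4. Then constraint 3: x3 - x2 = 2; constraint 4: x2 - x4 = 2, and every other listed constraint is also met.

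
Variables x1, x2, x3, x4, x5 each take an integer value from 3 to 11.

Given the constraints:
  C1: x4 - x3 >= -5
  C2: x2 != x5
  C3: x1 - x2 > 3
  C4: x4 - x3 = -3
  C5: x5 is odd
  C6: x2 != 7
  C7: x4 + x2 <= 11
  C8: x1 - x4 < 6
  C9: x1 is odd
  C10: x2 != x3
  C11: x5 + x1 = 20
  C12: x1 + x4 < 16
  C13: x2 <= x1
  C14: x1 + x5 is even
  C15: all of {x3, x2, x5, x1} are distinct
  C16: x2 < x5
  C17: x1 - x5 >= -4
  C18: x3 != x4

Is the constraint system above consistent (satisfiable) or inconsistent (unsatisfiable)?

The assignment x1 = 9, x2 = 5, x3 = 8, x4 = 5, x5 = 11 works:
  constraint 1 holds since x4 - x3 = -3.
  constraint 3 holds since x1 - x2 = 4.
The rest check out directly.

Satisfiable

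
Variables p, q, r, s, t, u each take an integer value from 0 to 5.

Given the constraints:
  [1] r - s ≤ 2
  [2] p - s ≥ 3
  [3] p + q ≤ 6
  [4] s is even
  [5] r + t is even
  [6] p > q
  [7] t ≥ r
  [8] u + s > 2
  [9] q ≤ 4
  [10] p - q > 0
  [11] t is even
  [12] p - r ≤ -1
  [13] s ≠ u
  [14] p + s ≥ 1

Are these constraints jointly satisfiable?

Unsatisfiable

Constraints 1, 2, and 12 give r − p ≥ 1, p − s ≥ 3, s − r ≥ -2.
Adding all 3 inequalities: the left sides telescope to 0, and the right sides sum to 1 + 3 + (-2) = 2. So 0 ≥ 2, which is false.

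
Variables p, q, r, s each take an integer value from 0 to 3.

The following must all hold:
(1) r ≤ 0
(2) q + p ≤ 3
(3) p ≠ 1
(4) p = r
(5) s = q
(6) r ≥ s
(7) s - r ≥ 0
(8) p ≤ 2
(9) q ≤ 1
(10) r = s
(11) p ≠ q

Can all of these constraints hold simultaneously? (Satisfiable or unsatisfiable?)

From constraints 4, 5, and 10, p = r = s = q, so p = q. But constraint 11 says p ≠ q. Contradiction.

Unsatisfiable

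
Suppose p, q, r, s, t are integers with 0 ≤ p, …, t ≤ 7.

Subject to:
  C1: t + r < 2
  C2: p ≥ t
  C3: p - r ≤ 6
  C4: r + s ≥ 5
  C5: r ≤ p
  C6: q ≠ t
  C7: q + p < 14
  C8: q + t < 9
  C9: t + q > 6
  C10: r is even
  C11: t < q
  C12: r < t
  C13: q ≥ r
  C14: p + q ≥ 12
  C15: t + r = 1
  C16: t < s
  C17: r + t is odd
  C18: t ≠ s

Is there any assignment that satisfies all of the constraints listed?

The assignment p = 6, q = 6, r = 0, s = 6, t = 1 works:
  constraint 1 holds since t + r = 1.
  constraint 3 holds since p - r = 6.
  constraint 4 holds since r + s = 6.
The rest check out directly.

Satisfiable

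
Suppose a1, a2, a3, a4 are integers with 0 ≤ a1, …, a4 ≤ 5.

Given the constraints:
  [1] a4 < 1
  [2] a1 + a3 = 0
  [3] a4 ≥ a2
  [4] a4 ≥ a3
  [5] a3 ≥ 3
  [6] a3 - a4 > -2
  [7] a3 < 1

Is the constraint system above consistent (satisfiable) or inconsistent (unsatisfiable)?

Unsatisfiable

From constraint 5: a3 ≥ 3. From constraint 7: a3 ≤ 0. But 0 < 3, so no value of a3 works.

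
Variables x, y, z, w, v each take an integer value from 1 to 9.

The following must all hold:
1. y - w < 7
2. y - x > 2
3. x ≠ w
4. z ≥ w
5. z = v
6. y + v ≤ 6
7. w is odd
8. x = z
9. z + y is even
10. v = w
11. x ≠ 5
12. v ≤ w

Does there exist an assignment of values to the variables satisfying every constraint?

Unsatisfiable

From constraints 5, 8, and 10, x = z = v = w, so x = w. But constraint 3 says x ≠ w. Contradiction.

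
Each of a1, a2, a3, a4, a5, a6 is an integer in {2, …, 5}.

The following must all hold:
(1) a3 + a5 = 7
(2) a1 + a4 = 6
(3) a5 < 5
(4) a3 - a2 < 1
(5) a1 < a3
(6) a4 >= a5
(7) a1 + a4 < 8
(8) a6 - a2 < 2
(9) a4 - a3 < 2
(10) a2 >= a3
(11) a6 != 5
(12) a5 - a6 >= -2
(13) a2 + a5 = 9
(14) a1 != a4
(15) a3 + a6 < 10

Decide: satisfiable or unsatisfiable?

Satisfiable

Try a1 = 2, a2 = 5, a3 = 3, a4 = 4, a5 = 4, a6 = 4.
Check constraint 1: a3 + a5 = 7; constraint 2: a1 + a4 = 6; constraint 4: a3 - a2 = -2. The remaining constraints are straightforward to verify.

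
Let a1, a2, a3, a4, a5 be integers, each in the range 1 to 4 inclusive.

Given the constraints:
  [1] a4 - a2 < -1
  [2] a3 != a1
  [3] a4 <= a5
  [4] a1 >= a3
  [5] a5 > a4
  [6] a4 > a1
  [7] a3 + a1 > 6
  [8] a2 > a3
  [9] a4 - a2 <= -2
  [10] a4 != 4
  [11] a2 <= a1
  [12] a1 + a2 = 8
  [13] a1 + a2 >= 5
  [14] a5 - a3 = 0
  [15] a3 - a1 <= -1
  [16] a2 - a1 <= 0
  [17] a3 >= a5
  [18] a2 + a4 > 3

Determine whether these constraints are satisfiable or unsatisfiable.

Unsatisfiable

Constraints 5, 6, 8, 16, and 17 give a2 ≤ a1, a1 < a4, a4 < a5, a5 ≤ a3, a3 < a2. Chaining: a2 ≤ a1 < a4 < a5 ≤ a3 < a2, which forces a2 < a2 — impossible.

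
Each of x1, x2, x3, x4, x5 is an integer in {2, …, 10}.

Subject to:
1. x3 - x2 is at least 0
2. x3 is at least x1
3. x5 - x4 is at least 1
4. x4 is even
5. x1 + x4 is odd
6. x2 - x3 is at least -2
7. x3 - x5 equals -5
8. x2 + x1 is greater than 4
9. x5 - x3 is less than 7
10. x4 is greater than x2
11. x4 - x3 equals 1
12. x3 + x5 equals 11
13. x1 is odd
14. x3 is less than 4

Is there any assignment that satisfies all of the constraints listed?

Satisfiable

Setting (x1, x2, x3, x4, x5) = (3, 3, 3, 4, 8) satisfies everything: constraint 1: x3 - x2 = 0; constraint 3: x5 - x4 = 4; constraint 6: x2 - x3 = 0, and the others follow.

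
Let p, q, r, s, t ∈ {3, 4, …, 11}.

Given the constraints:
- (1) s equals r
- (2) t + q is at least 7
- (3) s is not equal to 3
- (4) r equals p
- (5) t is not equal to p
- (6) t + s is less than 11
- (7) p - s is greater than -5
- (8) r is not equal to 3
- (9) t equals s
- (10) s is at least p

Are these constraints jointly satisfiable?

Unsatisfiable

From constraints 1, 4, and 9, t = s = r = p, so t = p. But constraint 5 says t ≠ p. Contradiction.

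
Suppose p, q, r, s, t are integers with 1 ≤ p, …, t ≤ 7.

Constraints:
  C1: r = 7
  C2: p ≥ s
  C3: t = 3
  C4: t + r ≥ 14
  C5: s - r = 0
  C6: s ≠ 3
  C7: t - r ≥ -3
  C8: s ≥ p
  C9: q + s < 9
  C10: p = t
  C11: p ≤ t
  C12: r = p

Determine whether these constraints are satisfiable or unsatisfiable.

Unsatisfiable

Constraint 1 fixes r = 7 and constraint 3 fixes t = 3. Constraints 10 and 12 give r = p = t, so r = t. But 7 ≠ 3 — contradiction.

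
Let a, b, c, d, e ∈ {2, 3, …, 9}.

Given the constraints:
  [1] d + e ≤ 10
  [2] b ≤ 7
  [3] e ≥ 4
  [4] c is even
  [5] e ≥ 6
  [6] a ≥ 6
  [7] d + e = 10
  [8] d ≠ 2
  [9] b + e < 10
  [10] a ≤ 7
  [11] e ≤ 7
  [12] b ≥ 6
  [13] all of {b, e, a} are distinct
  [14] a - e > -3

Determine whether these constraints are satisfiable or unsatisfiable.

Constraints 2, 5, 6, 10, 11, and 12 confine each of b, e, a to the 2 values {6, 7}.
Constraint 13 requires all 3 of them to be distinct, but only 2 values are available — impossible by the pigeonhole principle.

Unsatisfiable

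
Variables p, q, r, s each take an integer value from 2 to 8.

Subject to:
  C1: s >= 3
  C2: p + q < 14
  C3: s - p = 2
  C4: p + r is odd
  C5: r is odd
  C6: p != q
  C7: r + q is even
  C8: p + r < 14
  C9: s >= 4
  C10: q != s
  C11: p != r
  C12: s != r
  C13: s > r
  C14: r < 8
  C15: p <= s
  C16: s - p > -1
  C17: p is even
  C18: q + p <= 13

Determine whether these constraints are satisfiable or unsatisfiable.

Satisfiable

Setting (p, q, r, s) = (6, 7, 7, 8) satisfies everything: constraint 2: p + q = 13; constraint 3: s - p = 2; constraint 8: p + r = 13, and the others follow.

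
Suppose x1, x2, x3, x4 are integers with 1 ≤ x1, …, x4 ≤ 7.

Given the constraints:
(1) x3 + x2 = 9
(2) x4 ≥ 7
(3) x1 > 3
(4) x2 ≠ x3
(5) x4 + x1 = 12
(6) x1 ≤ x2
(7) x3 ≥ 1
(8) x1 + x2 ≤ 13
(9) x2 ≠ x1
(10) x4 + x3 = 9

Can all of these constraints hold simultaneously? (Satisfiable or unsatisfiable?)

Satisfiable

Try x1 = 5, x2 = 7, x3 = 2, x4 = 7.
Check constraint 1: x3 + x2 = 9; constraint 5: x4 + x1 = 12; constraint 8: x1 + x2 = 12. The remaining constraints are straightforward to verify.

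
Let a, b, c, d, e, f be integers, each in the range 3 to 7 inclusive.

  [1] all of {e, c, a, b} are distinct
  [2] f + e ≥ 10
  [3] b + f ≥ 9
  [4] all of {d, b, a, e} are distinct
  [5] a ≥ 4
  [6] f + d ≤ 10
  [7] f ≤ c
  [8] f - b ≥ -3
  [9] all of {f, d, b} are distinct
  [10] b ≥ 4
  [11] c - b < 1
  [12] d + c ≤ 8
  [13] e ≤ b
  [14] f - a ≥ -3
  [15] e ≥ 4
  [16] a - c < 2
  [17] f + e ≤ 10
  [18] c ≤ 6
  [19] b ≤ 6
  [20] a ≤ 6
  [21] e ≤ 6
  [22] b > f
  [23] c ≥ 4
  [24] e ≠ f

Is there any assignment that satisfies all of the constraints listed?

Constraints 5, 10, 15, 18, 19, 20, 21, and 23 confine each of e, c, a, b to the 3 values {4, …, 6}.
Constraint 1 requires all 4 of them to be distinct, but only 3 values are available — impossible by the pigeonhole principle.

Unsatisfiable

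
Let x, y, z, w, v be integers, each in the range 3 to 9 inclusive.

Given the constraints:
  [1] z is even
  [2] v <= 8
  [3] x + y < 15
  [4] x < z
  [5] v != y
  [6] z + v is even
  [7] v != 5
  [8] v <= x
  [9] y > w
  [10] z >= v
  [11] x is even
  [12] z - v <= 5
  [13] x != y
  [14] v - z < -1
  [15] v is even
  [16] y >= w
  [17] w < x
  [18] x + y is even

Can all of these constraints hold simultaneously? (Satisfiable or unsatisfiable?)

Satisfiable

Setting (x, y, z, w, v) = (6, 8, 8, 4, 6) satisfies everything: constraint 3: x + y = 14; constraint 12: z - v = 2; constraint 14: v - z = -2, and the others follow.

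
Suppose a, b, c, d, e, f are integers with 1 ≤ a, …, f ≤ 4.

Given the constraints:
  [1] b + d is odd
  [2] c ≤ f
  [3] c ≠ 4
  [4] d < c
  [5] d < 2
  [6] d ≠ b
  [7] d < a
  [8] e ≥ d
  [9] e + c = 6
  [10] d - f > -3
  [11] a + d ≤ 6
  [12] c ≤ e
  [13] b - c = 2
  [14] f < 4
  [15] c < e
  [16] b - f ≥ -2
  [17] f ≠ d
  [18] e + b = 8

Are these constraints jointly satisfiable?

Satisfiable

One satisfying assignment is a = 2, b = 4, c = 2, d = 1, e = 4, f = 3.
For the less obvious constraints — constraint 9: e + c = 6; constraint 10: d - f = -2 — and the others hold by inspection.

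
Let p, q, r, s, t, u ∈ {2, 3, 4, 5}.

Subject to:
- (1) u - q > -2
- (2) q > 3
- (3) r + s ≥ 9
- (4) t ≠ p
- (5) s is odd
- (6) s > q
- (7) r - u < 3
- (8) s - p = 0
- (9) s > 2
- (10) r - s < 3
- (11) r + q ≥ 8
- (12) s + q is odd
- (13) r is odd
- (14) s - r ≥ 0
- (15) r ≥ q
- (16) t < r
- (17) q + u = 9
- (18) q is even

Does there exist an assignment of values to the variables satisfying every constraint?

One satisfying assignment is p = 5, q = 4, r = 5, s = 5, t = 3, u = 5.
For the less obvious constraints — constraint 1: u - q = 1; constraint 3: r + s = 10 — and the others hold by inspection.

Satisfiable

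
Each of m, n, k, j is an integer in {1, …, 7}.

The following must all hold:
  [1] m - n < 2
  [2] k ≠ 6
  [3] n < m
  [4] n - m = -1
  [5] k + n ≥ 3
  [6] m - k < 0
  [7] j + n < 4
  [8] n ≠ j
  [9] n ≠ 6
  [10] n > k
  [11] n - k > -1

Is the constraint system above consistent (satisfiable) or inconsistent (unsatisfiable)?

Unsatisfiable

Constraints 3, 6, and 10 give n < m, m < k, k < n. Chaining: n < m < k < n, which forces n < n — impossible.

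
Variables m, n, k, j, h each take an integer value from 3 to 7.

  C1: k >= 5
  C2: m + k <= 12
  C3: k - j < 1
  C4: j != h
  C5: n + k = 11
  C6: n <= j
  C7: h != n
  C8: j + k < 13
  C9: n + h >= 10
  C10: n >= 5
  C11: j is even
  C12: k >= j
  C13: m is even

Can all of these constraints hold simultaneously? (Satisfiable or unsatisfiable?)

Try m = 6, n = 5, k = 6, j = 6, h = 7.
Check constraint 2: m + k = 12; constraint 3: k - j = 0; constraint 5: n + k = 11. The remaining constraints are straightforward to verify.

Satisfiable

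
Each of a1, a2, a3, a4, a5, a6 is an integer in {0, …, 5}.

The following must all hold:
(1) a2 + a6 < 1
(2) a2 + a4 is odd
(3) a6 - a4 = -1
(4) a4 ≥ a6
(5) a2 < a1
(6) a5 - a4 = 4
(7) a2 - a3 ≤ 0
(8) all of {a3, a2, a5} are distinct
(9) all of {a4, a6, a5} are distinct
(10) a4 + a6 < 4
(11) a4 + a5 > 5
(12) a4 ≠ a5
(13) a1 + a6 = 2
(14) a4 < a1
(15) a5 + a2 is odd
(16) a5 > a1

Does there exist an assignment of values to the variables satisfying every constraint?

Satisfiable

The assignment a1 = 2, a2 = 0, a3 = 2, a4 = 1, a5 = 5, a6 = 0 works:
  constraint 1 holds since a2 + a6 = 0.
  constraint 3 holds since a6 - a4 = -1.
  constraint 6 holds since a5 - a4 = 4.
The rest check out directly.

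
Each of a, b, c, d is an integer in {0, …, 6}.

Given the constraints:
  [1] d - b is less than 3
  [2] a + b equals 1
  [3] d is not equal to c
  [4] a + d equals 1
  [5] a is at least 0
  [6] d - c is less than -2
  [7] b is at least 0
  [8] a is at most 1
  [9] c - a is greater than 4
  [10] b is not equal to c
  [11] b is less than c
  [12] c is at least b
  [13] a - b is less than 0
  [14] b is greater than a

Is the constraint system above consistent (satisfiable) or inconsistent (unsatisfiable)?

The assignment a = 0, b = 1, c = 5, d = 1 works:
  constraint 1 holds since d - b = 0.
  constraint 2 holds since a + b = 1.
  constraint 4 holds since a + d = 1.
The rest check out directly.

Satisfiable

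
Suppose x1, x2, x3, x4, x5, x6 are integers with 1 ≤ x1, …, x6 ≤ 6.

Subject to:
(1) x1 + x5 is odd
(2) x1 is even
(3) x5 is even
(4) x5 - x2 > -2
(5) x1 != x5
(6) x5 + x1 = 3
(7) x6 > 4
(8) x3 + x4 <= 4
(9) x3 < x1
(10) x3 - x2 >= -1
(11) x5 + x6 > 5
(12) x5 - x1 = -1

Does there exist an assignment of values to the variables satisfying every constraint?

Unsatisfiable

Constraint 2 makes x1 even and constraint 3 makes x5 even, so x1 + x5 must be even. Constraint 1 says x1 + x5 is odd — contradiction.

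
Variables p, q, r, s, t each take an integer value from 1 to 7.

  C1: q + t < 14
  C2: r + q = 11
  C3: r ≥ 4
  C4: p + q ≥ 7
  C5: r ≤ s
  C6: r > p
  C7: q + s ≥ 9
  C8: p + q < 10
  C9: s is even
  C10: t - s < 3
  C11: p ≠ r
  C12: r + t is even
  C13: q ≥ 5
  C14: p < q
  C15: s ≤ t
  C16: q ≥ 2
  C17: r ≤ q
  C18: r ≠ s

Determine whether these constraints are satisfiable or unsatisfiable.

Satisfiable

Try p = 2, q = 6, r = 5, s = 6, t = 7.
Check constraint 1: q + t = 13; constraint 2: r + q = 11. The remaining constraints are straightforward to verify.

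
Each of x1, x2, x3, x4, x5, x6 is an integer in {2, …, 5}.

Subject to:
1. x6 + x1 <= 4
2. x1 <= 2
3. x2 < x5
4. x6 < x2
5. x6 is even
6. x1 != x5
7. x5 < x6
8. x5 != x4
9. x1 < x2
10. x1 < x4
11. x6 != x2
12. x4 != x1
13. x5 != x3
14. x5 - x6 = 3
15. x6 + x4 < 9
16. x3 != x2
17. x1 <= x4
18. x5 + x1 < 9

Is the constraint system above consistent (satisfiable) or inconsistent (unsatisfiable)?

Unsatisfiable

Constraints 3, 4, and 7 give x2 < x5, x5 < x6, x6 < x2. Chaining: x2 < x5 < x6 < x2, which forces x2 < x2 — impossible.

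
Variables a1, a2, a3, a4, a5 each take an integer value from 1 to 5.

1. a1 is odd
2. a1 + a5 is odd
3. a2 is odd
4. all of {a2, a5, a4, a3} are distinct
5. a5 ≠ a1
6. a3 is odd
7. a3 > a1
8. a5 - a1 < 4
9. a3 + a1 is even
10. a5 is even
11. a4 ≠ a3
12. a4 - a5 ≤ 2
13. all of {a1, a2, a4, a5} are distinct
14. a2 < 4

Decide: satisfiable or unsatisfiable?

Take a1 = 1, a2 = 3, a3 = 5, a4 = 4, a5 = 2. Then constraint 8: a5 - a1 = 1; constraint 12: a4 - a5 = 2, and every other listed constraint is also met.

Satisfiable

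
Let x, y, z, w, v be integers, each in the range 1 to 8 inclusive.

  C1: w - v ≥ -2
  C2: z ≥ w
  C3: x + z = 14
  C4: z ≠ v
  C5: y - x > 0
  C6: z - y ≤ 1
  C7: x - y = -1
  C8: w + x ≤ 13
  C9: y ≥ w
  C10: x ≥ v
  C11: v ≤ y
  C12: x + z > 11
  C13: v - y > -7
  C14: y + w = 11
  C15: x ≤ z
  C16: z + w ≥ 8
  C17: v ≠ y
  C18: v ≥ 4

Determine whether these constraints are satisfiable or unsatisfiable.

Take x = 7, y = 8, z = 7, w = 3, v = 4. Then constraint 1: w - v = -1; constraint 3: x + z = 14, and every other listed constraint is also met.

Satisfiable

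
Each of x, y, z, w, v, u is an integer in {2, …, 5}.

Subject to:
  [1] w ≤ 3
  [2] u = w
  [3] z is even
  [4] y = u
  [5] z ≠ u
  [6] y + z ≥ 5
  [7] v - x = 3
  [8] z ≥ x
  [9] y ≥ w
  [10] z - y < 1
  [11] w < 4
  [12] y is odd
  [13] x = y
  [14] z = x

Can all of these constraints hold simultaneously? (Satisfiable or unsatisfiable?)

From constraints 4, 13, and 14, z = x = y = u, so z = u. But constraint 5 says z ≠ u. Contradiction.

Unsatisfiable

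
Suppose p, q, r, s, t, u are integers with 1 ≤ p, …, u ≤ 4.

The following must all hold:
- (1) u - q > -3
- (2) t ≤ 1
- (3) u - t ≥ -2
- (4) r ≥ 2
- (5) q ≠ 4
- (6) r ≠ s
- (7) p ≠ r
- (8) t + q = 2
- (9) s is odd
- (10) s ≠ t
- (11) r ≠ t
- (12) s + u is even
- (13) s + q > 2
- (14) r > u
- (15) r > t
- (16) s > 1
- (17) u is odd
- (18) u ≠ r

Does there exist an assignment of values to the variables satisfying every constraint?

One satisfying assignment is p = 4, q = 1, r = 2, s = 3, t = 1, u = 1.
For the less obvious constraints — constraint 1: u - q = 0; constraint 3: u - t = 0; constraint 8: t + q = 2 — and the others hold by inspection.

Satisfiable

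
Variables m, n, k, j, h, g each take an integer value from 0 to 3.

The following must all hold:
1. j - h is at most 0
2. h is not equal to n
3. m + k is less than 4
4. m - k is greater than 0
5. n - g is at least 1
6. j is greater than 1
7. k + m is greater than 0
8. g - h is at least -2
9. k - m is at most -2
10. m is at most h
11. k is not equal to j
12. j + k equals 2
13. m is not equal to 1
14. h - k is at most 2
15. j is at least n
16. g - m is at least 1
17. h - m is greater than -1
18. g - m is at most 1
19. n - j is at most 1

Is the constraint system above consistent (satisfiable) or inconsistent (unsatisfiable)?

Unsatisfiable

Constraints 1, 5, 9, 14, 16, and 19 give g − m ≥ 1, m − k ≥ 2, k − h ≥ -2, h − j ≥ 0, j − n ≥ -1, n − g ≥ 1.
Adding all 6 inequalities: the left sides telescope to 0, and the right sides sum to 1 + 2 + (-2) + 0 + (-1) + 1 = 1. So 0 ≥ 1, which is false.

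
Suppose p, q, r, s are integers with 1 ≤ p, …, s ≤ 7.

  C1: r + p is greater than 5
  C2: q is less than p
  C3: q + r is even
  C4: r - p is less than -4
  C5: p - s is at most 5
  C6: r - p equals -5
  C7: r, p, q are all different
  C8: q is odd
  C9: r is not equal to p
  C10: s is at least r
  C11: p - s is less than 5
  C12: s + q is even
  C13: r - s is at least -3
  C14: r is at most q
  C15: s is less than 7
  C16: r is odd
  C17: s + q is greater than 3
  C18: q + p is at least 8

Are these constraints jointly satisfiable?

Satisfiable

Try p = 6, q = 3, r = 1, s = 3.
Check constraint 1: r + p = 7; constraint 4: r - p = -5. The remaining constraints are straightforward to verify.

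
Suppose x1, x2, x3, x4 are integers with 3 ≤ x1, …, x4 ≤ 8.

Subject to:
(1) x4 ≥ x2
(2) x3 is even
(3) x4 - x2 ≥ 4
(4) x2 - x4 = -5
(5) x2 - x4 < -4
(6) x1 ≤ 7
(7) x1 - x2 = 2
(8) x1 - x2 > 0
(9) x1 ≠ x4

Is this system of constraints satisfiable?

Take x1 = 5, x2 = 3, x3 = 6, x4 = 8. Then constraint 3: x4 - x2 = 5; constraint 4: x2 - x4 = -5; constraint 5: x2 - x4 = -5, and every other listed constraint is also met.

Satisfiable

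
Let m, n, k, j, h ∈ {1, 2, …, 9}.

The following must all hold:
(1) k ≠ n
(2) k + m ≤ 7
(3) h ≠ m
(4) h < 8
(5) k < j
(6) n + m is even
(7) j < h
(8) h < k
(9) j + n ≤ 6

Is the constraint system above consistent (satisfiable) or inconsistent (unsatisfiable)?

Constraints 5, 7, and 8 give h < k, k < j, j < h. Chaining: h < k < j < h, which forces h < h — impossible.

Unsatisfiable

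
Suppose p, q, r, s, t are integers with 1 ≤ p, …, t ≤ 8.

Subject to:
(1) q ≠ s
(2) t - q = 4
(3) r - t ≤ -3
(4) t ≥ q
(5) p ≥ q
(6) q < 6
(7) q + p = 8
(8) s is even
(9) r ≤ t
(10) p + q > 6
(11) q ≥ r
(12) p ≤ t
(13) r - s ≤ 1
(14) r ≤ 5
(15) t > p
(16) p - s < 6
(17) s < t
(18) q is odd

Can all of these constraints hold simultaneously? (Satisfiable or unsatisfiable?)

Try p = 5, q = 3, r = 2, s = 2, t = 7.
Check constraint 2: t - q = 4; constraint 3: r - t = -5. The remaining constraints are straightforward to verify.

Satisfiable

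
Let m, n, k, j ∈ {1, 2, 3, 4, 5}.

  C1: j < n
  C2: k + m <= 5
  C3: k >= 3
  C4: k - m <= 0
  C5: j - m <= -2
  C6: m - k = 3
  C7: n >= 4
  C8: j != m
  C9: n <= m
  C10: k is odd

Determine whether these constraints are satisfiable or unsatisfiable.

From constraint 3: k ≥ 3. From constraints 7 and 9: m ≥ n ≥ 4. Hence k + m ≥ 7. But constraint 2 requires k + m ≤ 5, and 5 < 7. Contradiction.

Unsatisfiable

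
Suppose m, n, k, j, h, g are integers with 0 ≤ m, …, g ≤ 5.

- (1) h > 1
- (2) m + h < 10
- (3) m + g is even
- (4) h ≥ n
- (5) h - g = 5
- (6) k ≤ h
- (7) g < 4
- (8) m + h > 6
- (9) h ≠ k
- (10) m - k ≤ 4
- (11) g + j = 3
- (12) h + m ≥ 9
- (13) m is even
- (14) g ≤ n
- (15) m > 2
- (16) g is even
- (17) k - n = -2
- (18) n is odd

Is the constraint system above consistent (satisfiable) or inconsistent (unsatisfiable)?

One satisfying assignment is m = 4, n = 5, k = 3, j = 3, h = 5, g = 0.
For the less obvious constraints — constraint 2: m + h = 9; constraint 5: h - g = 5 — and the others hold by inspection.

Satisfiable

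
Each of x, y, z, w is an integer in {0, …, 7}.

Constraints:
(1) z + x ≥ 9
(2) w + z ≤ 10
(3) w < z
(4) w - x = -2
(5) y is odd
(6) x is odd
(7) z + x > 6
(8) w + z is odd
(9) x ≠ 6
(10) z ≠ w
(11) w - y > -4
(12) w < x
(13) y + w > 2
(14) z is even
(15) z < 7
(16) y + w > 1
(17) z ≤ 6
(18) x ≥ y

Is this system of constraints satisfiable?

Satisfiable

Take x = 3, y = 3, z = 6, w = 1. Then constraint 1: z + x = 9; constraint 2: w + z = 7; constraint 4: w - x = -2, and every other listed constraint is also met.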